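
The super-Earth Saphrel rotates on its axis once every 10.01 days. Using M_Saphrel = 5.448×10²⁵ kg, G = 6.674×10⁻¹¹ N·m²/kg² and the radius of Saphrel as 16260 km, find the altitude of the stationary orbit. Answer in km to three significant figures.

μ = GM = 6.674×10⁻¹¹ × 5.448×10²⁵ = 3.636×10¹⁵ m³/s².
T = 10.01 days = 8.649×10⁵ s.
A synchronous orbit has period T, so by Kepler's third law a = (μT²/4π²)^(1/3).
μT²/4π² = 3.636×10¹⁵ × (8.649×10⁵)² / 39.48 = 6.889×10²⁵ m³.
a = 4.099×10⁸ m = 4.0994×10⁵ km.
Altitude h = a − R = 4.0994×10⁵ − 16260 = 3.9368×10⁵ km.

h_sync ≈ 3.94×10⁵ km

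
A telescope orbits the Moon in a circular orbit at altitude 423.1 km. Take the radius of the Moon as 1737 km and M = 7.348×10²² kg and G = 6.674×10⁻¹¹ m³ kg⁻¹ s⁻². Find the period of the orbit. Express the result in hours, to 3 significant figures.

T ≈ 2.50 hours

μ = GM = 6.674×10⁻¹¹ × 7.348×10²² = 4.904×10¹² m³/s².
r = 1737 + 423.1 = 2160.1 km = 2.1601×10⁶ m.
Kepler's third law: T = 2π√(r³/μ) = 2π√((2.160×10⁶)³ / 4.904×10¹²).
r³/μ = 2.055×10⁶ s², so T = 2π × 1.434×10³ = 9.008×10³ s.
Converting: 9.008×10³ s ÷ 3600 = 2.502 hours.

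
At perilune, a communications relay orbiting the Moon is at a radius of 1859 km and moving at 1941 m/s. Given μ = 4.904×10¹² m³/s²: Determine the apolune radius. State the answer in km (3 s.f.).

r_p = 1.859×10⁶ m.
Specific energy ε = v²/2 − μ/r = -7.542×10⁵ J/kg, so a = −μ/(2ε) = 3.251×10⁶ m.
The apsides satisfy r_p + r_a = 2a, so the apolune radius is 2a − r_p = 4.643×10⁶ m = 4642.9 km.

apolune radius ≈ 4640 km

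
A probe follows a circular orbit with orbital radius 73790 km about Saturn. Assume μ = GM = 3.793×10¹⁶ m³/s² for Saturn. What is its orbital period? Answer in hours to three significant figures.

r = 73790 km = 7.379×10⁷ m.
Kepler's third law: T = 2π√(r³/μ) = 2π√((7.379×10⁷)³ / 3.793×10¹⁶).
r³/μ = 1.059×10⁷ s², so T = 2π × 3.255×10³ = 2.045×10⁴ s.
Converting: 2.045×10⁴ s ÷ 3600 = 5.680 hours.

T ≈ 5.68 hours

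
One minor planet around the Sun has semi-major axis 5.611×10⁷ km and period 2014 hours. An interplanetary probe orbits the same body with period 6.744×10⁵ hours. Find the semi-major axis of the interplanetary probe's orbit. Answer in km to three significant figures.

a₂ ≈ 2.71×10⁹ km

Kepler's third law: a³ ∝ T², so a₂ = a₁ (T₂/T₁)^(2/3).
T₂/T₁ = 334.9, (T₂/T₁)^(2/3) = 48.22.
a₂ = 5.611×10⁷ × 48.22 = 2.706×10⁹ km.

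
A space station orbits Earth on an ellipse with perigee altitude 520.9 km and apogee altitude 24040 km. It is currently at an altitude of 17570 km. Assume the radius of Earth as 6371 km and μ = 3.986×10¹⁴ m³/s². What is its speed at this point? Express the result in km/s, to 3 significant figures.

r_p = 6371 + 520.9 = 6891.9 km = 6.8919×10⁶ m.
r_a = 6371 + 24040 = 30411 km = 3.0411×10⁷ m.
r = 6371 + 17570 = 23941 km = 2.394×10⁷ m.
Semi-major axis a = (r_p + r_a)/2 = 18651 km = 1.865×10⁷ m.
Vis-viva: v² = μ(2/r − 1/a) = 3.986×10¹⁴ × (8.354×10⁻⁸ − 5.362×10⁻⁸) = 1.193×10⁷ m²/s².
v = 3454 m/s = 3.454 km/s.

v ≈ 3.45 km/s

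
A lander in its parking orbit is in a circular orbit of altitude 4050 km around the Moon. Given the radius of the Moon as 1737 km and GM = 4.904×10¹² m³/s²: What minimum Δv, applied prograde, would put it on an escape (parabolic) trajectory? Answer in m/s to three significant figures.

r = 1737 + 4050 = 5787.0 km = 5.7870×10⁶ m.
Circular speed v_c = √(μ/r) = 920.6 m/s.
Escape speed v_esc = √(2μ/r) = √2 × v_c = 1302 m/s.
Δv = v_esc − v_c = 381.3 m/s.

Δv ≈ 381 m/s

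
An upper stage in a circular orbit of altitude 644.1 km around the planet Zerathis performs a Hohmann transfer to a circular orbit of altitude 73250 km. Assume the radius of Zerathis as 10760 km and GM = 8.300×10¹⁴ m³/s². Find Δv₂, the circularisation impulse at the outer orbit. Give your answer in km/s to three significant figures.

r₁ = 10760 + 644.1 = 11404 km = 1.1404×10⁷ m.
r₂ = 10760 + 73250 = 84010 km = 8.4010×10⁷ m.
Transfer ellipse a_t = (r₁ + r₂)/2 = 4.771×10⁷ m.
At r₁: circular v_c1 = √(μ/r₁) = 8531 m/s; transfer-periapsis v_p = √[μ(2/r₁ − 1/a_t)] = 11320 m/s.
At r₂: circular v_c2 = √(μ/r₂) = 3143 m/s; transfer-apoapsis v_a = √[μ(2/r₂ − 1/a_t)] = 1537 m/s.
Δv₂ = v_c2 − v_a = 1606 m/s.
= 1.606 km/s.

Δv ≈ 1.61 km/s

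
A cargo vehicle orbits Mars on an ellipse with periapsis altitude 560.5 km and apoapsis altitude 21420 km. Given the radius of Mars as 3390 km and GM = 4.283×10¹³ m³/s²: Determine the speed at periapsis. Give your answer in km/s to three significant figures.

r_p = 3390 + 560.5 = 3950.5 km = 3.9505×10⁶ m.
r_a = 3390 + 21420 = 24810 km = 2.4810×10⁷ m.
Semi-major axis a = (r_p + r_a)/2 = 14380 km = 1.438×10⁷ m.
Vis-viva: v² = μ(2/r − 1/a) = 4.283×10¹³ × (5.063×10⁻⁷ − 6.954×10⁻⁸) = 1.870×10⁷ m²/s².
v = 4325 m/s = 4.325 km/s.

v ≈ 4.32 km/s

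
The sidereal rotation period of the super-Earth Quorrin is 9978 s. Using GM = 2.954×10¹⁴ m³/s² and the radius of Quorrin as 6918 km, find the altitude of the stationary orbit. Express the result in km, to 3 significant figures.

h_sync ≈ 2150 km

A synchronous orbit has period T, so by Kepler's third law a = (μT²/4π²)^(1/3).
μT²/4π² = 2.954×10¹⁴ × (9.978×10³)² / 39.48 = 7.450×10²⁰ m³.
a = 9.065×10⁶ m = 9065.2 km.
Altitude h = a − R = 9065.2 − 6918 = 2147.2 km.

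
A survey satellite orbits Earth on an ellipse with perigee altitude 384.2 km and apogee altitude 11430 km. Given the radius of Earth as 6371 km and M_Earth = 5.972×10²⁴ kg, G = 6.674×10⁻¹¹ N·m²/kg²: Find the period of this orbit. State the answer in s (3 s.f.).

μ = GM = 6.674×10⁻¹¹ × 5.972×10²⁴ = 3.986×10¹⁴ m³/s².
r_p = 6371 + 384.2 = 6755.2 km = 6.7552×10⁶ m.
r_a = 6371 + 11430 = 17801 km = 1.7801×10⁷ m.
Semi-major axis a = (r_p + r_a)/2 = (6755.2 + 17801)/2 = 12278 km = 1.228×10⁷ m.
By Kepler's third law T = 2π√(a³/μ) = 2π × 2.155×10³ = 1.354×10⁴ s.

T ≈ 13500 s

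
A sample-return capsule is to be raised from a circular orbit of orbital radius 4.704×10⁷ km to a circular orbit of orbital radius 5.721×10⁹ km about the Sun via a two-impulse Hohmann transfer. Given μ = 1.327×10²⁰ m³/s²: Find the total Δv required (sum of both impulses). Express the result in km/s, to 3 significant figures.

r₁ = 4.704×10⁷ km = 4.704×10¹⁰ m.
r₂ = 5.721×10⁹ km = 5.721×10¹² m.
Transfer ellipse a_t = (r₁ + r₂)/2 = 2.884×10¹² m.
At r₁: circular v_c1 = √(μ/r₁) = 53110 m/s; transfer-perihelion v_p = √[μ(2/r₁ − 1/a_t)] = 74810 m/s.
Δv₁ = v_p − v_c1 = 21690 m/s.
At r₂: circular v_c2 = √(μ/r₂) = 4816 m/s; transfer-aphelion v_a = √[μ(2/r₂ − 1/a_t)] = 615.1 m/s.
Δv₂ = v_c2 − v_a = 4201 m/s.
Total Δv = Δv₁ + Δv₂ = 25890 m/s = 25.89 km/s.

Δv_total ≈ 25.9 km/s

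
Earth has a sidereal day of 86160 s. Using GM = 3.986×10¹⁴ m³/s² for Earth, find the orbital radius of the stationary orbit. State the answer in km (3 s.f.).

A synchronous orbit has period T, so by Kepler's third law a = (μT²/4π²)^(1/3).
μT²/4π² = 3.986×10¹⁴ × (8.616×10⁴)² / 39.48 = 7.495×10²² m³.
a = 4.216×10⁷ m = 42163 km.

r_sync ≈ 42200 km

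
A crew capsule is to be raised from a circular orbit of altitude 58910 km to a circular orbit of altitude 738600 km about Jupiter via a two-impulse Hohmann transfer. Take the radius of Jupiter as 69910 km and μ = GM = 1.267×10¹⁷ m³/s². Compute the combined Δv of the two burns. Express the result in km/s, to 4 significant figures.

r₁ = 69910 + 58910 = 128820 km = 1.2882×10⁸ m.
r₂ = 69910 + 738600 = 808510 km = 8.0851×10⁸ m.
Transfer ellipse a_t = (r₁ + r₂)/2 = 4.687×10⁸ m.
At r₁: circular v_c1 = √(μ/r₁) = 31360 m/s; transfer-perijove v_p = √[μ(2/r₁ − 1/a_t)] = 41190 m/s.
Δv₁ = v_p − v_c1 = 9830 m/s.
At r₂: circular v_c2 = √(μ/r₂) = 12520 m/s; transfer-apojove v_a = √[μ(2/r₂ − 1/a_t)] = 6563 m/s.
Δv₂ = v_c2 − v_a = 5955 m/s.
Total Δv = Δv₁ + Δv₂ = 15790 m/s = 15.79 km/s.

Δv_total ≈ 15.79 km/s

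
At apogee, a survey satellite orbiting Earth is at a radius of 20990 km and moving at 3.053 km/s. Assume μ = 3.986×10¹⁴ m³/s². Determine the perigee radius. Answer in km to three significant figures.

r_a = 2.099×10⁷ m.
Specific energy ε = v²/2 − μ/r = -1.433×10⁷ J/kg, so a = −μ/(2ε) = 1.391×10⁷ m.
The apsides satisfy r_p + r_a = 2a, so the perigee radius is 2a − r_a = 6.827×10⁶ m = 6826.6 km.

perigee radius ≈ 6830 km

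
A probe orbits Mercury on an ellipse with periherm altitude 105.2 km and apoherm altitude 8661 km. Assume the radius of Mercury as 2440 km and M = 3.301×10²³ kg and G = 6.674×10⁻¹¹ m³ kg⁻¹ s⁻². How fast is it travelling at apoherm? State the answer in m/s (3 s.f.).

μ = GM = 6.674×10⁻¹¹ × 3.301×10²³ = 2.203×10¹³ m³/s².
r_p = 2440 + 105.2 = 2545.2 km = 2.5452×10⁶ m.
r_a = 2440 + 8661 = 11101 km = 1.1101×10⁷ m.
Semi-major axis a = (r_p + r_a)/2 = 6823.1 km = 6.823×10⁶ m.
Vis-viva: v² = μ(2/r − 1/a) = 2.203×10¹³ × (1.802×10⁻⁷ − 1.466×10⁻⁷) = 7.403×10⁵ m²/s².
v = 860.4 m/s.

v ≈ 860 m/s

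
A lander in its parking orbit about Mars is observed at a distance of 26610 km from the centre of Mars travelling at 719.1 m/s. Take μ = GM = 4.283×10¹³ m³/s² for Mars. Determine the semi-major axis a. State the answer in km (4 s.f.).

a ≈ 15850 km

r = 2.661×10⁷ m.
Specific orbital energy ε = v²/2 − μ/r = (719.1)²/2 − 4.283×10¹³/2.661×10⁷ = -1.351×10⁶ J/kg.
Since ε = −μ/(2a), a = −μ/(2ε) = 1.585×10⁷ m = 15851 km.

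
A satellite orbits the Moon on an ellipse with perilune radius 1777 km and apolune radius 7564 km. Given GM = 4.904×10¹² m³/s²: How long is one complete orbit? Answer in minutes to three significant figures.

Semi-major axis a = (r_p + r_a)/2 = (1777.0 + 7564.0)/2 = 4670.5 km = 4.670×10⁶ m.
By Kepler's third law T = 2π√(a³/μ) = 2π × 4.558×10³ = 2.864×10⁴ s.
= 477.3 minutes.

T ≈ 477 minutes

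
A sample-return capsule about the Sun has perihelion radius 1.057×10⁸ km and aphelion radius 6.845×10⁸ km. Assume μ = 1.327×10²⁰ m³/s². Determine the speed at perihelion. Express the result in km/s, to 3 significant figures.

v ≈ 46.6 km/s

Semi-major axis a = (r_p + r_a)/2 = 3.9510×10⁸ km = 3.951×10¹¹ m.
Vis-viva: v² = μ(2/r − 1/a) = 1.327×10²⁰ × (1.892×10⁻¹¹ − 2.531×10⁻¹²) = 2.175×10⁹ m²/s².
v = 46640 m/s = 46.64 km/s.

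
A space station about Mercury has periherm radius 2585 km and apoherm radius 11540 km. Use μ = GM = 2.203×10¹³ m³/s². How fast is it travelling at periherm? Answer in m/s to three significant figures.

v ≈ 3730 m/s

Semi-major axis a = (r_p + r_a)/2 = 7062.5 km = 7.062×10⁶ m.
Vis-viva: v² = μ(2/r − 1/a) = 2.203×10¹³ × (7.737×10⁻⁷ − 1.416×10⁻⁷) = 1.393×10⁷ m²/s².
v = 3732 m/s.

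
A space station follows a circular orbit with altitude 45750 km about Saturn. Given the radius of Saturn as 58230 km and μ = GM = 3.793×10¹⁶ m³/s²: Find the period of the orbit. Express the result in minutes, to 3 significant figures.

r = 58230 + 45750 = 103980 km = 1.0398×10⁸ m.
Kepler's third law: T = 2π√(r³/μ) = 2π√((1.040×10⁸)³ / 3.793×10¹⁶).
r³/μ = 2.964×10⁷ s², so T = 2π × 5.444×10³ = 3.421×10⁴ s.
Converting: 3.421×10⁴ s ÷ 60.00 = 570.1 minutes.

T ≈ 570 minutes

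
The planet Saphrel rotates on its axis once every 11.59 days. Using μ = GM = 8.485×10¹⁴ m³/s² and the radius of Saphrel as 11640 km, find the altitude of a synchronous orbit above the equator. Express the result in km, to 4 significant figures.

T = 11.59 days = 1.001×10⁶ s.
A synchronous orbit has period T, so by Kepler's third law a = (μT²/4π²)^(1/3).
μT²/4π² = 8.485×10¹⁴ × (1.001×10⁶)² / 39.48 = 2.155×10²⁵ m³.
a = 2.783×10⁸ m = 2.7829×10⁵ km.
Altitude h = a − R = 2.7829×10⁵ − 11640 = 2.6665×10⁵ km.

h_sync ≈ 2.666×10⁵ km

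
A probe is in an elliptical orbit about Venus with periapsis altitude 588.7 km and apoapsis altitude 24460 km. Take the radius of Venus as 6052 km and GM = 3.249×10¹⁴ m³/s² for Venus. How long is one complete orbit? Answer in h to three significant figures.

T ≈ 7.75 h

r_p = 6052 + 588.7 = 6640.7 km = 6.6407×10⁶ m.
r_a = 6052 + 24460 = 30512 km = 3.0512×10⁷ m.
Semi-major axis a = (r_p + r_a)/2 = (6640.7 + 30512)/2 = 18576 km = 1.858×10⁷ m.
By Kepler's third law T = 2π√(a³/μ) = 2π × 4.442×10³ = 2.791×10⁴ s.
= 7.753 h.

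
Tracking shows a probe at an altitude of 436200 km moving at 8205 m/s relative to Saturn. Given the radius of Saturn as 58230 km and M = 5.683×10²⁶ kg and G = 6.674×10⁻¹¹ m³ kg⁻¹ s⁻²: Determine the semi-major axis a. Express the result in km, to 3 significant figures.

a ≈ 4.41×10⁵ km

μ = GM = 6.674×10⁻¹¹ × 5.683×10²⁶ = 3.793×10¹⁶ m³/s².
r = 58230 + 436200 = 4.9443×10⁵ km = 4.944×10⁸ m.
Specific orbital energy ε = v²/2 − μ/r = (8205)²/2 − 3.793×10¹⁶/4.944×10⁸ = -4.305×10⁷ J/kg.
Since ε = −μ/(2a), a = −μ/(2ε) = 4.405×10⁸ m = 4.4051×10⁵ km.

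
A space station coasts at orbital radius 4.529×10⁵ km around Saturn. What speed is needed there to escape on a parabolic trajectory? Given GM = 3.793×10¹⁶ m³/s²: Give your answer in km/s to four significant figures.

v_esc ≈ 12.94 km/s

r = 4.529×10⁵ km = 4.529×10⁸ m.
Escape speed v_esc = √(2μ/r) = √(2 × 3.793×10¹⁶ / 4.529×10⁸) = √(1.675×10⁸) = 12940 m/s.
= 12.94 km/s.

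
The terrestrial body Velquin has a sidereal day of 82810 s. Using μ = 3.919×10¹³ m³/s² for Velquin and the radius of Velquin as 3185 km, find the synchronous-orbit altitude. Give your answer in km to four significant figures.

h_sync ≈ 15770 km

A synchronous orbit has period T, so by Kepler's third law a = (μT²/4π²)^(1/3).
μT²/4π² = 3.919×10¹³ × (8.281×10⁴)² / 39.48 = 6.807×10²¹ m³.
a = 1.895×10⁷ m = 18952 km.
Altitude h = a − R = 18952 − 3185 = 15767 km.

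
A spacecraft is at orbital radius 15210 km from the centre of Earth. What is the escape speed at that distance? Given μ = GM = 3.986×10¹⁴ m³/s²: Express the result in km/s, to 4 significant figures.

v_esc ≈ 7.240 km/s

r = 15210 km = 1.521×10⁷ m.
Escape speed v_esc = √(2μ/r) = √(2 × 3.986×10¹⁴ / 1.521×10⁷) = √(5.241×10⁷) = 7240 m/s.
= 7.240 km/s.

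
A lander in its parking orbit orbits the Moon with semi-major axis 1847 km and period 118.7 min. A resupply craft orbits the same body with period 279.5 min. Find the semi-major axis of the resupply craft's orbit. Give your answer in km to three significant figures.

a₂ ≈ 3270 km

Kepler's third law: a³ ∝ T², so a₂ = a₁ (T₂/T₁)^(2/3).
T₂/T₁ = 2.355, (T₂/T₁)^(2/3) = 1.770.
a₂ = 1847 × 1.770 = 3269 km.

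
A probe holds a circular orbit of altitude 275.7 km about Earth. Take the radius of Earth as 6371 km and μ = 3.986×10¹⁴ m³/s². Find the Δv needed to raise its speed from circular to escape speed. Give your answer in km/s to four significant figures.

Δv ≈ 3.208 km/s

r = 6371 + 275.7 = 6646.7 km = 6.6467×10⁶ m.
Circular speed v_c = √(μ/r) = 7744 m/s.
Escape speed v_esc = √(2μ/r) = √2 × v_c = 10950 m/s.
Δv = v_esc − v_c = 3208 m/s = 3.208 km/s.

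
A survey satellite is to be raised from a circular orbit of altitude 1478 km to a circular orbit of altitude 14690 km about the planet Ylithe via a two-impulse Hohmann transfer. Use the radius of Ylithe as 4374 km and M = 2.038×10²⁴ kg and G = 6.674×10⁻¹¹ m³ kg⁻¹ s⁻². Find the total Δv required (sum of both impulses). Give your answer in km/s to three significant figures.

Δv_total ≈ 1.98 km/s

μ = GM = 6.674×10⁻¹¹ × 2.038×10²⁴ = 1.360×10¹⁴ m³/s².
r₁ = 4374 + 1478 = 5852.0 km = 5.8520×10⁶ m.
r₂ = 4374 + 14690 = 19064 km = 1.9064×10⁷ m.
Transfer ellipse a_t = (r₁ + r₂)/2 = 1.246×10⁷ m.
At r₁: circular v_c1 = √(μ/r₁) = 4821 m/s; transfer-periapsis v_p = √[μ(2/r₁ − 1/a_t)] = 5964 m/s.
Δv₁ = v_p − v_c1 = 1143 m/s.
At r₂: circular v_c2 = √(μ/r₂) = 2671 m/s; transfer-apoapsis v_a = √[μ(2/r₂ − 1/a_t)] = 1831 m/s.
Δv₂ = v_c2 − v_a = 840.4 m/s.
Total Δv = Δv₁ + Δv₂ = 1983 m/s = 1.983 km/s.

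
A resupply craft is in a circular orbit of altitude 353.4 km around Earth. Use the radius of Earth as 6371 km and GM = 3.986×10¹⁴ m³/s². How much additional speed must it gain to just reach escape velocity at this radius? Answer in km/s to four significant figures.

Δv ≈ 3.189 km/s

r = 6371 + 353.4 = 6724.4 km = 6.7244×10⁶ m.
Circular speed v_c = √(μ/r) = 7699 m/s.
Escape speed v_esc = √(2μ/r) = √2 × v_c = 10890 m/s.
Δv = v_esc − v_c = 3189 m/s = 3.189 km/s.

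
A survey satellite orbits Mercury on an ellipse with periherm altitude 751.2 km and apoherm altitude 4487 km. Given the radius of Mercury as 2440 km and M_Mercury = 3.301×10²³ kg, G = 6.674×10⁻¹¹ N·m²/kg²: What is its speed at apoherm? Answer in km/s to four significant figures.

μ = GM = 6.674×10⁻¹¹ × 3.301×10²³ = 2.203×10¹³ m³/s².
r_p = 2440 + 751.2 = 3191.2 km = 3.1912×10⁶ m.
r_a = 2440 + 4487 = 6927.0 km = 6.9270×10⁶ m.
Semi-major axis a = (r_p + r_a)/2 = 5059.1 km = 5.059×10⁶ m.
Vis-viva: v² = μ(2/r − 1/a) = 2.203×10¹³ × (2.887×10⁻⁷ − 1.977×10⁻⁷) = 2.006×10⁶ m²/s².
v = 1416 m/s = 1.416 km/s.

v ≈ 1.416 km/s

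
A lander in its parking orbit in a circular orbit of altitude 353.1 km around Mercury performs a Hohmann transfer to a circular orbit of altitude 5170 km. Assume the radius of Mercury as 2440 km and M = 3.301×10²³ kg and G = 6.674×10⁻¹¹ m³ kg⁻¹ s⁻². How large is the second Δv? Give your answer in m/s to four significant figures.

μ = GM = 6.674×10⁻¹¹ × 3.301×10²³ = 2.203×10¹³ m³/s².
r₁ = 2440 + 353.1 = 2793.1 km = 2.7931×10⁶ m.
r₂ = 2440 + 5170 = 7610.0 km = 7.6100×10⁶ m.
Transfer ellipse a_t = (r₁ + r₂)/2 = 5.202×10⁶ m.
At r₁: circular v_c1 = √(μ/r₁) = 2808 m/s; transfer-periherm v_p = √[μ(2/r₁ − 1/a_t)] = 3397 m/s.
At r₂: circular v_c2 = √(μ/r₂) = 1701 m/s; transfer-apoherm v_a = √[μ(2/r₂ − 1/a_t)] = 1247 m/s.
Δv₂ = v_c2 − v_a = 454.7 m/s.

Δv ≈ 454.7 m/s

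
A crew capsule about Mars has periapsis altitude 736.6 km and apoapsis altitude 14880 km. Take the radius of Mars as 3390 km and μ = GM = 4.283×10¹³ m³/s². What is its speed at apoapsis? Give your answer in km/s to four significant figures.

v ≈ 0.9294 km/s

r_p = 3390 + 736.6 = 4126.6 km = 4.1266×10⁶ m.
r_a = 3390 + 14880 = 18270 km = 1.8270×10⁷ m.
Semi-major axis a = (r_p + r_a)/2 = 11198 km = 1.120×10⁷ m.
Vis-viva: v² = μ(2/r − 1/a) = 4.283×10¹³ × (1.095×10⁻⁷ − 8.930×10⁻⁸) = 8.639×10⁵ m²/s².
v = 929.4 m/s = 0.9294 km/s.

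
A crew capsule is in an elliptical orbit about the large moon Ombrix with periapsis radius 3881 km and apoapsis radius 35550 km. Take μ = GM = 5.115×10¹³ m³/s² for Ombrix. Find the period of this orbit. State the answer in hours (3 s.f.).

T ≈ 21.4 hours

Semi-major axis a = (r_p + r_a)/2 = (3881.0 + 35550)/2 = 19716 km = 1.972×10⁷ m.
By Kepler's third law T = 2π√(a³/μ) = 2π × 1.224×10⁴ = 7.691×10⁴ s.
= 21.36 hours.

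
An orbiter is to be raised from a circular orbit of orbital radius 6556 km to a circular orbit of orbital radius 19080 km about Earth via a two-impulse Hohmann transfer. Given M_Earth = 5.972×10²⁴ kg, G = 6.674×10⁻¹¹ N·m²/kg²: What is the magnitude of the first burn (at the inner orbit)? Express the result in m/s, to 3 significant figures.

Δv ≈ 1720 m/s

μ = GM = 6.674×10⁻¹¹ × 5.972×10²⁴ = 3.986×10¹⁴ m³/s².
r₁ = 6556 km = 6.556×10⁶ m.
r₂ = 19080 km = 1.908×10⁷ m.
Transfer ellipse a_t = (r₁ + r₂)/2 = 1.282×10⁷ m.
At r₁: circular v_c1 = √(μ/r₁) = 7797 m/s; transfer-perigee v_p = √[μ(2/r₁ − 1/a_t)] = 9513 m/s.
Δv₁ = v_p − v_c1 = 1716 m/s.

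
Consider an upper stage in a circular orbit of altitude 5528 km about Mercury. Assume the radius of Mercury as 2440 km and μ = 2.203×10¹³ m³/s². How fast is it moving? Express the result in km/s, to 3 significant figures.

r = 2440 + 5528 = 7968.0 km = 7.9680×10⁶ m.
For a circular orbit v = √(μ/r) = √(2.203×10¹³ / 7.968×10⁶) = √(2.765×10⁶) = 1663 m/s.
That is 1.663 km/s.

v ≈ 1.66 km/s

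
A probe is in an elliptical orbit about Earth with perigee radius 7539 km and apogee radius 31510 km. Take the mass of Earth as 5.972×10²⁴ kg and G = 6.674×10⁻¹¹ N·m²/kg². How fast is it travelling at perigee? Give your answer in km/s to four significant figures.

v ≈ 9.237 km/s

μ = GM = 6.674×10⁻¹¹ × 5.972×10²⁴ = 3.986×10¹⁴ m³/s².
Semi-major axis a = (r_p + r_a)/2 = 19524 km = 1.952×10⁷ m.
Vis-viva: v² = μ(2/r − 1/a) = 3.986×10¹⁴ × (2.653×10⁻⁷ − 5.122×10⁻⁸) = 8.532×10⁷ m²/s².
v = 9237 m/s = 9.237 km/s.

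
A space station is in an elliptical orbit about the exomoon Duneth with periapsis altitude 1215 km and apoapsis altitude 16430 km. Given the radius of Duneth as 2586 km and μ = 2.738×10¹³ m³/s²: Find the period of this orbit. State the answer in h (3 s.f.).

r_p = 2586 + 1215 = 3801.0 km = 3.8010×10⁶ m.
r_a = 2586 + 16430 = 19016 km = 1.9016×10⁷ m.
Semi-major axis a = (r_p + r_a)/2 = (3801.0 + 19016)/2 = 11408 km = 1.141×10⁷ m.
By Kepler's third law T = 2π√(a³/μ) = 2π × 7.364×10³ = 4.627×10⁴ s.
= 12.85 h.

T ≈ 12.9 h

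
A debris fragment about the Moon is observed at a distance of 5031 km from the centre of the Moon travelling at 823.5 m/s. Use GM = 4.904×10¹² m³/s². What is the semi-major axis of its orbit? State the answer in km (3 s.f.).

r = 5.031×10⁶ m.
Specific orbital energy ε = v²/2 − μ/r = (823.5)²/2 − 4.904×10¹²/5.031×10⁶ = -6.357×10⁵ J/kg.
Since ε = −μ/(2a), a = −μ/(2ε) = 3.857×10⁶ m = 3857.3 km.

a ≈ 3860 km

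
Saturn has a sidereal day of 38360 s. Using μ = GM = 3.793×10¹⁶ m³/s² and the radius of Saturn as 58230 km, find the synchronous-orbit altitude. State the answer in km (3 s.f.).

h_sync ≈ 54000 km

A synchronous orbit has period T, so by Kepler's third law a = (μT²/4π²)^(1/3).
μT²/4π² = 3.793×10¹⁶ × (3.836×10⁴)² / 39.48 = 1.414×10²⁴ m³.
a = 1.122×10⁸ m = 1.1223×10⁵ km.
Altitude h = a − R = 1.1223×10⁵ − 58230 = 54005 km.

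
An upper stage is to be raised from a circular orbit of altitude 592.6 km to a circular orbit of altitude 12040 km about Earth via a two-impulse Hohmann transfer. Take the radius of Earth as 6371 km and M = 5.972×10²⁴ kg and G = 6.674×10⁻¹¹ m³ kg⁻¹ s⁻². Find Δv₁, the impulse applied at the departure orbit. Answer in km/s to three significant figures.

Δv ≈ 1.55 km/s

μ = GM = 6.674×10⁻¹¹ × 5.972×10²⁴ = 3.986×10¹⁴ m³/s².
r₁ = 6371 + 592.6 = 6963.6 km = 6.9636×10⁶ m.
r₂ = 6371 + 12040 = 18411 km = 1.8411×10⁷ m.
Transfer ellipse a_t = (r₁ + r₂)/2 = 1.269×10⁷ m.
At r₁: circular v_c1 = √(μ/r₁) = 7565 m/s; transfer-perigee v_p = √[μ(2/r₁ − 1/a_t)] = 9114 m/s.
Δv₁ = v_p − v_c1 = 1548 m/s.
= 1.548 km/s.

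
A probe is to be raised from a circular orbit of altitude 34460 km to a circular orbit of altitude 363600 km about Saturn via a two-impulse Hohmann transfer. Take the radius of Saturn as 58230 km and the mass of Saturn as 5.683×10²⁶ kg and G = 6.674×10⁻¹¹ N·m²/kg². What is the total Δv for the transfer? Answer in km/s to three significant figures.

μ = GM = 6.674×10⁻¹¹ × 5.683×10²⁶ = 3.793×10¹⁶ m³/s².
r₁ = 58230 + 34460 = 92690 km = 9.2690×10⁷ m.
r₂ = 58230 + 363600 = 421830 km = 4.2183×10⁸ m.
Transfer ellipse a_t = (r₁ + r₂)/2 = 2.573×10⁸ m.
At r₁: circular v_c1 = √(μ/r₁) = 20230 m/s; transfer-perikrone v_p = √[μ(2/r₁ − 1/a_t)] = 25900 m/s.
Δv₁ = v_p − v_c1 = 5674 m/s.
At r₂: circular v_c2 = √(μ/r₂) = 9482 m/s; transfer-apokrone v_a = √[μ(2/r₂ − 1/a_t)] = 5692 m/s.
Δv₂ = v_c2 − v_a = 3791 m/s.
Total Δv = Δv₁ + Δv₂ = 9465 m/s = 9.465 km/s.

Δv_total ≈ 9.46 km/s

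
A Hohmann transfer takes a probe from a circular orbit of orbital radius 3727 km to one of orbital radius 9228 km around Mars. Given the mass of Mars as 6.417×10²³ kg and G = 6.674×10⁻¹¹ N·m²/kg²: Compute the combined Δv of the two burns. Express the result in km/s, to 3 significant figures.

Δv_total ≈ 1.18 km/s

μ = GM = 6.674×10⁻¹¹ × 6.417×10²³ = 4.283×10¹³ m³/s².
r₁ = 3727 km = 3.727×10⁶ m.
r₂ = 9228 km = 9.228×10⁶ m.
Transfer ellipse a_t = (r₁ + r₂)/2 = 6.478×10⁶ m.
At r₁: circular v_c1 = √(μ/r₁) = 3390 m/s; transfer-periapsis v_p = √[μ(2/r₁ − 1/a_t)] = 4046 m/s.
Δv₁ = v_p − v_c1 = 656.2 m/s.
At r₂: circular v_c2 = √(μ/r₂) = 2154 m/s; transfer-apoapsis v_a = √[μ(2/r₂ − 1/a_t)] = 1634 m/s.
Δv₂ = v_c2 − v_a = 520.2 m/s.
Total Δv = Δv₁ + Δv₂ = 1176 m/s = 1.176 km/s.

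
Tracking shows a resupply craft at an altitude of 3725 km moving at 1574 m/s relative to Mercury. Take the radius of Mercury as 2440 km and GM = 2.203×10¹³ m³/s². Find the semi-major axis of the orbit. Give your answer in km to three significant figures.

r = 2440 + 3725 = 6165.0 km = 6.165×10⁶ m.
Specific orbital energy ε = v²/2 − μ/r = (1574)²/2 − 2.203×10¹³/6.165×10⁶ = -2.335×10⁶ J/kg.
Since ε = −μ/(2a), a = −μ/(2ε) = 4.718×10⁶ m = 4718.0 km.

a ≈ 4720 km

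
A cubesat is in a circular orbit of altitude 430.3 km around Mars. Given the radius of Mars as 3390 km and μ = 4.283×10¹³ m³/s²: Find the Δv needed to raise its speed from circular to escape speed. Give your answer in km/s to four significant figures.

r = 3390 + 430.3 = 3820.3 km = 3.8203×10⁶ m.
Circular speed v_c = √(μ/r) = 3348 m/s.
Escape speed v_esc = √(2μ/r) = √2 × v_c = 4735 m/s.
Δv = v_esc − v_c = 1387 m/s = 1.387 km/s.

Δv ≈ 1.387 km/s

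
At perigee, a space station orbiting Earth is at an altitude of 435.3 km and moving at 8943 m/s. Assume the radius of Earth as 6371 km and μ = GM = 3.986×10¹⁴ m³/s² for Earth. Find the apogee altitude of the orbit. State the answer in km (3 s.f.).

apogee altitude ≈ 8280 km

r_p = 6371 + 435.3 = 6806.3 km = 6.806×10⁶ m.
Specific energy ε = v²/2 − μ/r = -1.857×10⁷ J/kg, so a = −μ/(2ε) = 1.073×10⁷ m.
The apsides satisfy r_p + r_a = 2a, so the apogee radius is 2a − r_p = 1.465×10⁷ m = 14653 km.
Apogee altitude = 14653 − 6371 = 8281.9 km.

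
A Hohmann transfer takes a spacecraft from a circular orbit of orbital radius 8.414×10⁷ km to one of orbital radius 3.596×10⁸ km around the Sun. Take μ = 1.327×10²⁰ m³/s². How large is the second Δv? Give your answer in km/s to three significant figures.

r₁ = 8.414×10⁷ km = 8.414×10¹⁰ m.
r₂ = 3.596×10⁸ km = 3.596×10¹¹ m.
Transfer ellipse a_t = (r₁ + r₂)/2 = 2.219×10¹¹ m.
At r₁: circular v_c1 = √(μ/r₁) = 39710 m/s; transfer-perihelion v_p = √[μ(2/r₁ − 1/a_t)] = 50560 m/s.
At r₂: circular v_c2 = √(μ/r₂) = 19210 m/s; transfer-aphelion v_a = √[μ(2/r₂ − 1/a_t)] = 11830 m/s.
Δv₂ = v_c2 − v_a = 7380 m/s.
= 7.380 km/s.

Δv ≈ 7.38 km/s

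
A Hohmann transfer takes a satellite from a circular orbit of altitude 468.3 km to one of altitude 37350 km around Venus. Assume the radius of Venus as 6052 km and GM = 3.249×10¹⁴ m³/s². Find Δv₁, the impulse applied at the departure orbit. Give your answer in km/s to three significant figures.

r₁ = 6052 + 468.3 = 6520.3 km = 6.5203×10⁶ m.
r₂ = 6052 + 37350 = 43402 km = 4.3402×10⁷ m.
Transfer ellipse a_t = (r₁ + r₂)/2 = 2.496×10⁷ m.
At r₁: circular v_c1 = √(μ/r₁) = 7059 m/s; transfer-periapsis v_p = √[μ(2/r₁ − 1/a_t)] = 9308 m/s.
Δv₁ = v_p − v_c1 = 2249 m/s.
= 2.249 km/s.

Δv ≈ 2.25 km/s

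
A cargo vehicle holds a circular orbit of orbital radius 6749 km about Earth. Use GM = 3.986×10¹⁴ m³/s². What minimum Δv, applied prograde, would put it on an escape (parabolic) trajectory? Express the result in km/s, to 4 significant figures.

r = 6749 km = 6.749×10⁶ m.
Circular speed v_c = √(μ/r) = 7685 m/s.
Escape speed v_esc = √(2μ/r) = √2 × v_c = 10870 m/s.
Δv = v_esc − v_c = 3183 m/s = 3.183 km/s.

Δv ≈ 3.183 km/s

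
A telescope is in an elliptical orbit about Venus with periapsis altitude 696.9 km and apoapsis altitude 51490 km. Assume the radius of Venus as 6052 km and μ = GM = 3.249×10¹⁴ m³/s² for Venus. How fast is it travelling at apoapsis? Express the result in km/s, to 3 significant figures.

v ≈ 1.09 km/s

r_p = 6052 + 696.9 = 6748.9 km = 6.7489×10⁶ m.
r_a = 6052 + 51490 = 57542 km = 5.7542×10⁷ m.
Semi-major axis a = (r_p + r_a)/2 = 32145 km = 3.215×10⁷ m.
Vis-viva: v² = μ(2/r − 1/a) = 3.249×10¹⁴ × (3.476×10⁻⁸ − 3.111×10⁻⁸) = 1.185×10⁶ m²/s².
v = 1089 m/s = 1.089 km/s.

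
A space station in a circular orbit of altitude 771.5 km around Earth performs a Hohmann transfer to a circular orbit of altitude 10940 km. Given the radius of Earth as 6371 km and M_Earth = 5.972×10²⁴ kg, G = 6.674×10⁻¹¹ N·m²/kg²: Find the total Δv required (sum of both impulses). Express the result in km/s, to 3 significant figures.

μ = GM = 6.674×10⁻¹¹ × 5.972×10²⁴ = 3.986×10¹⁴ m³/s².
r₁ = 6371 + 771.5 = 7142.5 km = 7.1425×10⁶ m.
r₂ = 6371 + 10940 = 17311 km = 1.7311×10⁷ m.
Transfer ellipse a_t = (r₁ + r₂)/2 = 1.223×10⁷ m.
At r₁: circular v_c1 = √(μ/r₁) = 7470 m/s; transfer-perigee v_p = √[μ(2/r₁ − 1/a_t)] = 8889 m/s.
Δv₁ = v_p − v_c1 = 1418 m/s.
At r₂: circular v_c2 = √(μ/r₂) = 4798 m/s; transfer-apogee v_a = √[μ(2/r₂ − 1/a_t)] = 3667 m/s.
Δv₂ = v_c2 − v_a = 1131 m/s.
Total Δv = Δv₁ + Δv₂ = 2549 m/s = 2.549 km/s.

Δv_total ≈ 2.55 km/s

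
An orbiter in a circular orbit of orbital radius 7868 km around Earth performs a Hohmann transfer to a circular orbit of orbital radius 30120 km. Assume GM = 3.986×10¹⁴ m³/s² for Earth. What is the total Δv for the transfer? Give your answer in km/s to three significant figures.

Δv_total ≈ 3.14 km/s

r₁ = 7868 km = 7.868×10⁶ m.
r₂ = 30120 km = 3.012×10⁷ m.
Transfer ellipse a_t = (r₁ + r₂)/2 = 1.899×10⁷ m.
At r₁: circular v_c1 = √(μ/r₁) = 7118 m/s; transfer-perigee v_p = √[μ(2/r₁ − 1/a_t)] = 8963 m/s.
Δv₁ = v_p − v_c1 = 1845 m/s.
At r₂: circular v_c2 = √(μ/r₂) = 3638 m/s; transfer-apogee v_a = √[μ(2/r₂ − 1/a_t)] = 2341 m/s.
Δv₂ = v_c2 − v_a = 1296 m/s.
Total Δv = Δv₁ + Δv₂ = 3142 m/s = 3.142 km/s.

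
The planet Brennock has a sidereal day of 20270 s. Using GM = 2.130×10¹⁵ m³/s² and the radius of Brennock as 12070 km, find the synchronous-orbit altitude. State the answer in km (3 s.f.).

A synchronous orbit has period T, so by Kepler's third law a = (μT²/4π²)^(1/3).
μT²/4π² = 2.130×10¹⁵ × (2.027×10⁴)² / 39.48 = 2.217×10²² m³.
a = 2.809×10⁷ m = 28092 km.
Altitude h = a − R = 28092 − 12070 = 16022 km.

h_sync ≈ 16000 km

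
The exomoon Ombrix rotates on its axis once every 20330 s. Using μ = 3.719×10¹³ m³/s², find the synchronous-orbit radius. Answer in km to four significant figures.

A synchronous orbit has period T, so by Kepler's third law a = (μT²/4π²)^(1/3).
μT²/4π² = 3.719×10¹³ × (2.033×10⁴)² / 39.48 = 3.894×10²⁰ m³.
a = 7.302×10⁶ m = 7302.1 km.

r_sync ≈ 7302 km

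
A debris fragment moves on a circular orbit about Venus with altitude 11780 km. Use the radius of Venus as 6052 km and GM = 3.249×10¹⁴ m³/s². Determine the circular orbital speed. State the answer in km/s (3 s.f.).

v ≈ 4.27 km/s

r = 6052 + 11780 = 17832 km = 1.7832×10⁷ m.
For a circular orbit v = √(μ/r) = √(3.249×10¹⁴ / 1.783×10⁷) = √(1.822×10⁷) = 4268 m/s.
That is 4.268 km/s.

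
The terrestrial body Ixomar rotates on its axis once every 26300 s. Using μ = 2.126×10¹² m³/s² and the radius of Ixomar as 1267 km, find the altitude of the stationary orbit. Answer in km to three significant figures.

A synchronous orbit has period T, so by Kepler's third law a = (μT²/4π²)^(1/3).
μT²/4π² = 2.126×10¹² × (2.630×10⁴)² / 39.48 = 3.725×10¹⁹ m³.
a = 3.340×10⁶ m = 3339.7 km.
Altitude h = a − R = 3339.7 − 1267 = 2072.7 km.

h_sync ≈ 2070 km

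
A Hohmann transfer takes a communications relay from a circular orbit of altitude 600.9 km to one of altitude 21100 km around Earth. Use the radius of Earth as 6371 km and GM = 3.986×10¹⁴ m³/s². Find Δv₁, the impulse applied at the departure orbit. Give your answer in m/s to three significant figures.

r₁ = 6371 + 600.9 = 6971.9 km = 6.9719×10⁶ m.
r₂ = 6371 + 21100 = 27471 km = 2.7471×10⁷ m.
Transfer ellipse a_t = (r₁ + r₂)/2 = 1.722×10⁷ m.
At r₁: circular v_c1 = √(μ/r₁) = 7561 m/s; transfer-perigee v_p = √[μ(2/r₁ − 1/a_t)] = 9550 m/s.
Δv₁ = v_p − v_c1 = 1989 m/s.

Δv ≈ 1990 m/s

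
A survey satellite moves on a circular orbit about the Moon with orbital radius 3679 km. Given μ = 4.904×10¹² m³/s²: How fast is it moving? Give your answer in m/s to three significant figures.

r = 3679 km = 3.679×10⁶ m.
For a circular orbit v = √(μ/r) = √(4.904×10¹² / 3.679×10⁶) = √(1.333×10⁶) = 1155 m/s.

v ≈ 1150 m/s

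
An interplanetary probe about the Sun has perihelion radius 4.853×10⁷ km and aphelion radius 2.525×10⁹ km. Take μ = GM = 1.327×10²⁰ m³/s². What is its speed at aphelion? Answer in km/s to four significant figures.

v ≈ 1.408 km/s

Semi-major axis a = (r_p + r_a)/2 = 1.2868×10⁹ km = 1.287×10¹² m.
Vis-viva: v² = μ(2/r − 1/a) = 1.327×10²⁰ × (7.921×10⁻¹³ − 7.771×10⁻¹³) = 1.982×10⁶ m²/s².
v = 1408 m/s = 1.408 km/s.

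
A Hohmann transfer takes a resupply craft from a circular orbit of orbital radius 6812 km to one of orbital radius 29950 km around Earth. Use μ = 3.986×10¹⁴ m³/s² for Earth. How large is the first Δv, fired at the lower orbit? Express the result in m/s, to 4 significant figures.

r₁ = 6812 km = 6.812×10⁶ m.
r₂ = 29950 km = 2.995×10⁷ m.
Transfer ellipse a_t = (r₁ + r₂)/2 = 1.838×10⁷ m.
At r₁: circular v_c1 = √(μ/r₁) = 7649 m/s; transfer-perigee v_p = √[μ(2/r₁ − 1/a_t)] = 9764 m/s.
Δv₁ = v_p − v_c1 = 2115 m/s.

Δv ≈ 2115 m/s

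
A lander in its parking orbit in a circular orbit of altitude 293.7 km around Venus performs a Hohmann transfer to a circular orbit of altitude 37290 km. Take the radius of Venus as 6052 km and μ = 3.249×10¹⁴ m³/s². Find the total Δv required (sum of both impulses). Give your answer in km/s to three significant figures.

Δv_total ≈ 3.65 km/s

r₁ = 6052 + 293.7 = 6345.7 km = 6.3457×10⁶ m.
r₂ = 6052 + 37290 = 43342 km = 4.3342×10⁷ m.
Transfer ellipse a_t = (r₁ + r₂)/2 = 2.484×10⁷ m.
At r₁: circular v_c1 = √(μ/r₁) = 7155 m/s; transfer-periapsis v_p = √[μ(2/r₁ − 1/a_t)] = 9451 m/s.
Δv₁ = v_p − v_c1 = 2296 m/s.
At r₂: circular v_c2 = √(μ/r₂) = 2738 m/s; transfer-apoapsis v_a = √[μ(2/r₂ − 1/a_t)] = 1384 m/s.
Δv₂ = v_c2 − v_a = 1354 m/s.
Total Δv = Δv₁ + Δv₂ = 3650 m/s = 3.650 km/s.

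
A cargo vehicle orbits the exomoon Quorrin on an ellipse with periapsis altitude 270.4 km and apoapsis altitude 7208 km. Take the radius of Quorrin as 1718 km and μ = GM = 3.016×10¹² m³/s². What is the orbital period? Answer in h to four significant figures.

r_p = 1718 + 270.4 = 1988.4 km = 1.9884×10⁶ m.
r_a = 1718 + 7208 = 8926.0 km = 8.9260×10⁶ m.
Semi-major axis a = (r_p + r_a)/2 = (1988.4 + 8926.0)/2 = 5457.2 km = 5.457×10⁶ m.
By Kepler's third law T = 2π√(a³/μ) = 2π × 7.341×10³ = 4.612×10⁴ s.
= 12.81 h.

T ≈ 12.81 h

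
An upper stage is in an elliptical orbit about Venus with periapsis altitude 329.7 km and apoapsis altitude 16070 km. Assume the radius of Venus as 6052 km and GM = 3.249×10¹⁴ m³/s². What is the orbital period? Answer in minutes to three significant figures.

T ≈ 313 minutes

r_p = 6052 + 329.7 = 6381.7 km = 6.3817×10⁶ m.
r_a = 6052 + 16070 = 22122 km = 2.2122×10⁷ m.
Semi-major axis a = (r_p + r_a)/2 = (6381.7 + 22122)/2 = 14252 km = 1.425×10⁷ m.
By Kepler's third law T = 2π√(a³/μ) = 2π × 2.985×10³ = 1.875×10⁴ s.
= 312.6 minutes.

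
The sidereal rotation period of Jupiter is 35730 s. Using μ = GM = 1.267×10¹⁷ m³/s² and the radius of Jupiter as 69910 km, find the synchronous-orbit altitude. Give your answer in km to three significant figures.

A synchronous orbit has period T, so by Kepler's third law a = (μT²/4π²)^(1/3).
μT²/4π² = 1.267×10¹⁷ × (3.573×10⁴)² / 39.48 = 4.097×10²⁴ m³.
a = 1.600×10⁸ m = 1.6002×10⁵ km.
Altitude h = a − R = 1.6002×10⁵ − 69910 = 90105 km.

h_sync ≈ 90100 km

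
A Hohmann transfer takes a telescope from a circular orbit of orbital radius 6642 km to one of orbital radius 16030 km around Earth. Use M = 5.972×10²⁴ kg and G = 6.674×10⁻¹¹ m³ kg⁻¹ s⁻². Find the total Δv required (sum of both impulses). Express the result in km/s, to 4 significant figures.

μ = GM = 6.674×10⁻¹¹ × 5.972×10²⁴ = 3.986×10¹⁴ m³/s².
r₁ = 6642 km = 6.642×10⁶ m.
r₂ = 16030 km = 1.603×10⁷ m.
Transfer ellipse a_t = (r₁ + r₂)/2 = 1.134×10⁷ m.
At r₁: circular v_c1 = √(μ/r₁) = 7746 m/s; transfer-perigee v_p = √[μ(2/r₁ − 1/a_t)] = 9212 m/s.
Δv₁ = v_p − v_c1 = 1465 m/s.
At r₂: circular v_c2 = √(μ/r₂) = 4986 m/s; transfer-apogee v_a = √[μ(2/r₂ − 1/a_t)] = 3817 m/s.
Δv₂ = v_c2 − v_a = 1170 m/s.
Total Δv = Δv₁ + Δv₂ = 2635 m/s = 2.635 km/s.

Δv_total ≈ 2.635 km/s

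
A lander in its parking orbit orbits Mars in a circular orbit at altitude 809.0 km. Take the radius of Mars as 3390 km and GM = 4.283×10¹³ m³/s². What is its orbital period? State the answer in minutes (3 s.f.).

T ≈ 138 minutes

r = 3390 + 809.0 = 4199.0 km = 4.1990×10⁶ m.
Kepler's third law: T = 2π√(r³/μ) = 2π√((4.199×10⁶)³ / 4.283×10¹³).
r³/μ = 1.729×10⁶ s², so T = 2π × 1.315×10³ = 8.261×10³ s.
Converting: 8.261×10³ s ÷ 60.00 = 137.7 minutes.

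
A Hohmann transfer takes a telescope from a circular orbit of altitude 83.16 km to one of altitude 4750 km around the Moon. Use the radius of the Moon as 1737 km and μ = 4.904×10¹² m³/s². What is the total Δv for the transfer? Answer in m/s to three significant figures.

Δv_total ≈ 704 m/s

r₁ = 1737 + 83.16 = 1820.2 km = 1.8202×10⁶ m.
r₂ = 1737 + 4750 = 6487.0 km = 6.4870×10⁶ m.
Transfer ellipse a_t = (r₁ + r₂)/2 = 4.154×10⁶ m.
At r₁: circular v_c1 = √(μ/r₁) = 1641 m/s; transfer-perilune v_p = √[μ(2/r₁ − 1/a_t)] = 2051 m/s.
Δv₁ = v_p − v_c1 = 409.9 m/s.
At r₂: circular v_c2 = √(μ/r₂) = 869.5 m/s; transfer-apolune v_a = √[μ(2/r₂ − 1/a_t)] = 575.6 m/s.
Δv₂ = v_c2 − v_a = 293.9 m/s.
Total Δv = Δv₁ + Δv₂ = 703.8 m/s.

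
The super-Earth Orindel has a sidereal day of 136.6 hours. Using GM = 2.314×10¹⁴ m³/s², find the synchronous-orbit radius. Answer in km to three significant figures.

r_sync ≈ 1.12×10⁵ km

T = 136.6 hours = 4.918×10⁵ s.
A synchronous orbit has period T, so by Kepler's third law a = (μT²/4π²)^(1/3).
μT²/4π² = 2.314×10¹⁴ × (4.918×10⁵)² / 39.48 = 1.417×10²⁴ m³.
a = 1.123×10⁸ m = 1.1233×10⁵ km.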